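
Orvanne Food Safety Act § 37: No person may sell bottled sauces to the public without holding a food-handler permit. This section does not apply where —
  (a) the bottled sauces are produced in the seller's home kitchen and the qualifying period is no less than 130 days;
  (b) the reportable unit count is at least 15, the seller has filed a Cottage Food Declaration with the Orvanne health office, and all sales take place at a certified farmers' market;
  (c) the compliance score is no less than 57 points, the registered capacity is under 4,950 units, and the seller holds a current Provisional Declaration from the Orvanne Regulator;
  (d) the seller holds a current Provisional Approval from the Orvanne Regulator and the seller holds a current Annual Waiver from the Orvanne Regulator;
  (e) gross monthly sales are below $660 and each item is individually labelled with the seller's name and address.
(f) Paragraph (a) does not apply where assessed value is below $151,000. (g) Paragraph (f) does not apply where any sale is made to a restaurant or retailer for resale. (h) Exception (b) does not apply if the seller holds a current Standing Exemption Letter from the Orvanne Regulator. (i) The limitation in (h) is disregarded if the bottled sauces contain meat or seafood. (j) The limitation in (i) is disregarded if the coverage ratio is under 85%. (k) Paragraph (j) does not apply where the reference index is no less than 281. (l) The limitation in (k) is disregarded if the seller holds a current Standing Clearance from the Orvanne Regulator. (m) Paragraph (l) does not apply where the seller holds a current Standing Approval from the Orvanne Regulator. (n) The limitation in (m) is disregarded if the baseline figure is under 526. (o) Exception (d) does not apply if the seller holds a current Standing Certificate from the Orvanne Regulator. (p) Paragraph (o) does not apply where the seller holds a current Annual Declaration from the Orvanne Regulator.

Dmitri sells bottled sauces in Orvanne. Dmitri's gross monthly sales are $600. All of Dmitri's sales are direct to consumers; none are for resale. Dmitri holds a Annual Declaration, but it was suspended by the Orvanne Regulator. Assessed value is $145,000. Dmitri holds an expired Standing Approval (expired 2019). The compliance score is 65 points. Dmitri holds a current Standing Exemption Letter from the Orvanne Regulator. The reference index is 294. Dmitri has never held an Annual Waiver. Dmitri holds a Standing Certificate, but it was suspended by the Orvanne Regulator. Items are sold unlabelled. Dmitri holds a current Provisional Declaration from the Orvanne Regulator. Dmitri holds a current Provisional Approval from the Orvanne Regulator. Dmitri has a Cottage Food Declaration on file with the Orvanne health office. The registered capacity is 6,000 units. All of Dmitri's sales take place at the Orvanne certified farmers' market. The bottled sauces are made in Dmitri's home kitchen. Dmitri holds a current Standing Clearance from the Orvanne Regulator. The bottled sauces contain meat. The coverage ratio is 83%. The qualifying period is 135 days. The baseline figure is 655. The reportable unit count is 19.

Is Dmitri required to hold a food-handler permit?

Yes — Dmitri must hold a food-handler permit.

Exception (a) is satisfied on its face — the bottled sauces are home-kitchen produced; the qualifying period is 135 days, meeting the 130 days threshold. But applying paragraphs (f)–(g): (f) operates against (a): assessed value is $145,000, below the $151,000 limit. (g), which would lift (f), is not engaged — no sales are for resale. Exception (a) does not apply.
Exception (b) is satisfied on its face — the reportable unit count is 19, meeting the 15 threshold; a Cottage Food Declaration is on file; all sales are at a certified farmers' market. But applying paragraphs (h)–(n): (h) applies — a current Standing Exemption Letter is held. (i) would limit (h) — the bottled sauces contain meat — but (j) sets (i) aside: (j) applies — the coverage ratio is 83%, under the 85% limit. (k) would limit (j) — the reference index is 294, meeting the 281 threshold — but (l) sets (k) aside: (l) operates against (k): a current Standing Clearance is held. (m) is not triggered (there is no Standing Approval in force), so (l) stands. (b) is therefore removed.
Exception (c) requires that the registered capacity is under 4,950 units; but the registered capacity is 6,000 units, not under 4,950 units, so (c) is unavailable.
Exception (d) requires that the seller holds a current Annual Waiver from the Orvanne Regulator; but the Annual Waiver is not current, so (d) is unavailable.
Exception (e) does not apply: items are sold unlabelled.
No exception is made out. Dmitri falls within the general rule.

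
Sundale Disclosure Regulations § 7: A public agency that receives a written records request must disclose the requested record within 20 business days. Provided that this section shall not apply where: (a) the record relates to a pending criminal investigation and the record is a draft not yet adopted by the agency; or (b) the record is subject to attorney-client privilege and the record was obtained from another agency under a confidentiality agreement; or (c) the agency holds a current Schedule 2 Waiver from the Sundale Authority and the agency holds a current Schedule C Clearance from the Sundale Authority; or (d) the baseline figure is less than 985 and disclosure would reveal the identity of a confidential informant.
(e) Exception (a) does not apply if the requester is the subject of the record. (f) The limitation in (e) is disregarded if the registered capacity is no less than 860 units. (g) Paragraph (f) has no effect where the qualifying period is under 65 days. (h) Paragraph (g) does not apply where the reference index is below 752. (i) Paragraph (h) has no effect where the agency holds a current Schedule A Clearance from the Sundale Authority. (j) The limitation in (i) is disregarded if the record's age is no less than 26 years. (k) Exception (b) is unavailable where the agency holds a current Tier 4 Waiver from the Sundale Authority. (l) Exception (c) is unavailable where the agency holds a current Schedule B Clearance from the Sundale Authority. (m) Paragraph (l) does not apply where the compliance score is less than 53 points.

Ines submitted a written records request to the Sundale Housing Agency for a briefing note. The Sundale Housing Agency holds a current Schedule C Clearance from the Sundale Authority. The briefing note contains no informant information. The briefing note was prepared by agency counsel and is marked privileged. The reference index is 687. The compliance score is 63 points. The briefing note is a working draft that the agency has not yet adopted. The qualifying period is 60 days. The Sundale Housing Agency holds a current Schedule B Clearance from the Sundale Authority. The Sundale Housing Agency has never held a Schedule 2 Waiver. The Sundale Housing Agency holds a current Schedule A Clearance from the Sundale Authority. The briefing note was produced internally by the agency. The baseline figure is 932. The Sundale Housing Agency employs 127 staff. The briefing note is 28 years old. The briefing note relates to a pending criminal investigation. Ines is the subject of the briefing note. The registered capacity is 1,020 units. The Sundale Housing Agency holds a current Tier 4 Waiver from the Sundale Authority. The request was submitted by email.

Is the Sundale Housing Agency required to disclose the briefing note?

No — exception (a) applies; the Sundale Housing Agency is not required to disclose the briefing note.

Exception (a) is satisfied on its face — the briefing note relates to a pending investigation; the briefing note is an unadopted draft. Applying paragraphs (e)–(j): (e) is engaged (Ines is the subject of the briefing note), but is set aside by (f): (f) operates — the registered capacity is 1,020 units, meeting the 860 units threshold. (g) would limit (f) — the qualifying period is 60 days, under the 65 days limit — but (h) sets (g) aside: (h) is triggered — the reference index is 687, below the 752 limit. (i) applies (a current Schedule A Clearance is held), but is displaced by (j): (j) is triggered — the record's age is 28 years, meeting the 26 years threshold. (a) remains available.
Exception (b) does not apply: the briefing note was produced internally.
Exception (c) fails — no current Schedule 2 Waiver is held.
Exception (d) requires that disclosure would reveal the identity of a confidential informant; but the briefing note contains no informant information, so (d) is unavailable.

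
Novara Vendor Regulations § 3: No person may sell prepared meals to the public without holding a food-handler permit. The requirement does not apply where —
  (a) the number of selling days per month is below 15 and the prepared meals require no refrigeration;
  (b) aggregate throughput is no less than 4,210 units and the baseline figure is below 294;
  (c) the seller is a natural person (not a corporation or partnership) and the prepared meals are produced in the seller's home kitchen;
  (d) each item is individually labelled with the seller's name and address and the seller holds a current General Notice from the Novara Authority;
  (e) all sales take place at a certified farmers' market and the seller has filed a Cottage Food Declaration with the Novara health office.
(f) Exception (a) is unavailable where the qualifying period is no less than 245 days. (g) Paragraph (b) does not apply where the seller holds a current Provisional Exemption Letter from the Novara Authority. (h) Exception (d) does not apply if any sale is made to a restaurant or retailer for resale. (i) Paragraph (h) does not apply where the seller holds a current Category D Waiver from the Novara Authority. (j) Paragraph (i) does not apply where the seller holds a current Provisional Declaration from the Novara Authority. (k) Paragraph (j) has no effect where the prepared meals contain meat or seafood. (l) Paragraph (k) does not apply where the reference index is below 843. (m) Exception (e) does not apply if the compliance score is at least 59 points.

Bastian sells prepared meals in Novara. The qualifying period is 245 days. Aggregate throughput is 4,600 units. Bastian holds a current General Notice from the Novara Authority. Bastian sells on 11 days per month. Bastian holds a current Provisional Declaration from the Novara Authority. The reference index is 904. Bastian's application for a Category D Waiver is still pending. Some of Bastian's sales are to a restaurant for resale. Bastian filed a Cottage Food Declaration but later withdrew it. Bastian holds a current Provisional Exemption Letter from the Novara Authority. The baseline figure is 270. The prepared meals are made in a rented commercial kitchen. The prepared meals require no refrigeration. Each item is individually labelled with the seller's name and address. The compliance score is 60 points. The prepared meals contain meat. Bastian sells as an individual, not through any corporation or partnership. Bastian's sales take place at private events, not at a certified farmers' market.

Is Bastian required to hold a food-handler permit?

All of (a)'s requirements are met (the number of selling days per month is 11, below the 15 limit; the prepared meals are shelf-stable). But applying paragraph (f): (f) operates against (a): the qualifying period is 245 days, meeting the 245 days threshold. (a) is therefore removed.
Exception (b)'s conditions are all satisfied: aggregate throughput is 4,600 units, meeting the 4,210 units threshold; the baseline figure is 270, below the 294 limit. But: (g) operates against (b): a current Provisional Exemption Letter is held. (b) is therefore removed.
Exception (c) fails — the prepared meals are made in a commercial kitchen, not a home kitchen.
Exception (d) is satisfied on its face — items are individually labelled; a current General Notice is held. Turning to paragraphs (h)–(l): (h) is triggered — some sales are to a restaurant for resale. (i), which would lift (h), does not operate here — there is no Category D Waiver in force. So (d) is unavailable.
Exception (e) fails — sales are at private events, not a certified farmers' market.
Every exception is unavailable, so the rule governs.

Yes — Bastian must hold a food-handler permit.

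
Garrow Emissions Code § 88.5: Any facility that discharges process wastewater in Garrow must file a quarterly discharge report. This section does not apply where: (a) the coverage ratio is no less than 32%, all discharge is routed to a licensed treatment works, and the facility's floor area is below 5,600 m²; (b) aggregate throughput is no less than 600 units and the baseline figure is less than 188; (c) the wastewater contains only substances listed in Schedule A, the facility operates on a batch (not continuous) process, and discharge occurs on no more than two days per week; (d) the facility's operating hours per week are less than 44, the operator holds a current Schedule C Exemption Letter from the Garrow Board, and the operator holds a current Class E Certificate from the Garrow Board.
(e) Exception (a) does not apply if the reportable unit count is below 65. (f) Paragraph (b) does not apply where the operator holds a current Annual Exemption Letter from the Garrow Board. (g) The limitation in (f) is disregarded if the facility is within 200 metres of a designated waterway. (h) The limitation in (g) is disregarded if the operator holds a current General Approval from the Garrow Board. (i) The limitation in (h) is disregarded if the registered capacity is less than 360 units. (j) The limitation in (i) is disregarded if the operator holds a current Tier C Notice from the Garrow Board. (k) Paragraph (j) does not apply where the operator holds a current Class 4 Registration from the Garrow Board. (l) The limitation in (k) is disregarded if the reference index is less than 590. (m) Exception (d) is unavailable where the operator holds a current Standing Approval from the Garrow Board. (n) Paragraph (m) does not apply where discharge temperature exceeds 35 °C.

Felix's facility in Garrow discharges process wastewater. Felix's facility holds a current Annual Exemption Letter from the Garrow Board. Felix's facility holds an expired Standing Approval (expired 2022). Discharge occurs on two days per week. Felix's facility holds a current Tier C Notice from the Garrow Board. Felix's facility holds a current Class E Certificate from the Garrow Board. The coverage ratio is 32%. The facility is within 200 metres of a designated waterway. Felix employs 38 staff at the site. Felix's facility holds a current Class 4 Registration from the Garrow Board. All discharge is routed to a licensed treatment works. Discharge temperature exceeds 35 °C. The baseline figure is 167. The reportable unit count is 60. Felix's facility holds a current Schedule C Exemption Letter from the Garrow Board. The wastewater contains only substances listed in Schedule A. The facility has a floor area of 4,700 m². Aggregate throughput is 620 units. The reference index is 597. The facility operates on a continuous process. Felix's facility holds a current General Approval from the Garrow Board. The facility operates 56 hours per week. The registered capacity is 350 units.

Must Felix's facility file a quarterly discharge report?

No — exception (b) applies; Felix's facility is not required to file a quarterly discharge report.

All of (a)'s requirements are met (the coverage ratio is 32%, meeting the 32% threshold; discharge is routed to a licensed treatment works; the facility's floor area is 4,700 m², below the 5,600 m² limit). But: (e) applies — the reportable unit count is 60, below the 65 limit. Exception (a) does not apply.
All of (b)'s requirements are met (aggregate throughput is 620 units, meeting the 600 units threshold; the baseline figure is 167, less than the 188 limit). Under paragraphs (f)–(l): (f) is engaged (a current Annual Exemption Letter is held), but is overridden by (g): (g) is triggered — the facility is within 200 m of a designated waterway. (h) applies (a current General Approval is held), but is itself disapplied by (i): (i) operates against (h): the registered capacity is 350 units, less than the 360 units limit. (j) would limit (i) — a current Tier C Notice is held — but (k) sets (j) aside: (k) operates against (j): a current Class 4 Registration is held. (l), which would lift (k), does not operate here — the reference index is 597, not less than 590. (b) remains available.
Exception (c) requires that the facility operates on a batch (not continuous) process; but the facility operates on a continuous process, so (c) is unavailable.
Exception (d) requires that the facility's operating hours per week are less than 44; but the facility's operating hours per week are 56, not less than 44, so (d) is unavailable.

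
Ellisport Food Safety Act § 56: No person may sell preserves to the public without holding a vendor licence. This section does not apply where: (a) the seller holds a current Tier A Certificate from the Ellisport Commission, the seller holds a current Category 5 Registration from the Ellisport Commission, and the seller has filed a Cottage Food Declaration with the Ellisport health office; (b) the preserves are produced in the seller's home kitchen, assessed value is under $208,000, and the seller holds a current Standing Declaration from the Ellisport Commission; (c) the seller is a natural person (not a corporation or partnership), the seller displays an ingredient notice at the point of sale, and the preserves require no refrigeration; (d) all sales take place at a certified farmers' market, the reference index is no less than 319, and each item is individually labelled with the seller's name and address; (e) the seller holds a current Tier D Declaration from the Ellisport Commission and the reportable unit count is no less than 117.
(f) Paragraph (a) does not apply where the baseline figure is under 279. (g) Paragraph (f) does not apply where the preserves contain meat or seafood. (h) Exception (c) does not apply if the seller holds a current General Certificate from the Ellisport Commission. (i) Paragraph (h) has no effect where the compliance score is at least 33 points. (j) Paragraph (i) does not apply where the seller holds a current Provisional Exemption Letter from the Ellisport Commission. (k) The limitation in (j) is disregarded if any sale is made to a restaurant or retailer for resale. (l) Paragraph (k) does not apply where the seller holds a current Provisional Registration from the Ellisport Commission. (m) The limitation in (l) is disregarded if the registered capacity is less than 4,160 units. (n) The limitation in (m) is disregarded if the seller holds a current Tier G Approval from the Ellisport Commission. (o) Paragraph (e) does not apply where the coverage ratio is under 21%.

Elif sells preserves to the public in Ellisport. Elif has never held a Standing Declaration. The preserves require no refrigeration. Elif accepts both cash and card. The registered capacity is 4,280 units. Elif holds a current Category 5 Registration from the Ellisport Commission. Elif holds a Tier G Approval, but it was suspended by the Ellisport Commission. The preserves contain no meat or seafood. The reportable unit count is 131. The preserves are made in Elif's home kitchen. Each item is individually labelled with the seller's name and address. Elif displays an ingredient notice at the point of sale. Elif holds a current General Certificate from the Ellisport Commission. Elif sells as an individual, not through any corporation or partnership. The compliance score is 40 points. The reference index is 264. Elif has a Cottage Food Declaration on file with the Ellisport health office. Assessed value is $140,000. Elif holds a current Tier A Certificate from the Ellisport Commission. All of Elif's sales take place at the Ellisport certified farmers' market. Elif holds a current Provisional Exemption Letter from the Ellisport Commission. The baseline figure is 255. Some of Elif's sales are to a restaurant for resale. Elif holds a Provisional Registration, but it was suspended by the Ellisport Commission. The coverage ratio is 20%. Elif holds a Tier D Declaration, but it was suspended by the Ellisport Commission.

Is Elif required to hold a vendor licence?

All of (a)'s requirements are met (a current Tier A Certificate is held; a current Category 5 Registration is held; a Cottage Food Declaration is on file). But: (f) operates against (a): the baseline figure is 255, under the 279 limit. (g) is not triggered (the preserves contain no meat or seafood), so (f) stands. Exception (a) does not apply.
Exception (b) fails — no current Standing Declaration is held.
All of (c)'s requirements are met (the seller is a natural person; an ingredient notice is displayed; the preserves are shelf-stable). Applying paragraphs (h)–(n): (h) applies (a current General Certificate is held), but is set aside by (i): (i) is engaged — the compliance score is 40 points, meeting the 33 points threshold. (j) would limit (i) — a current Provisional Exemption Letter is held — but (k) sets (j) aside: (k) is triggered — some sales are to a restaurant for resale. (l), which would lift (k), does not operate here — the Provisional Registration is not current. So (c) applies.
Exception (d) fails — the reference index is 264, short of 319.
Exception (e) fails — no current Tier D Declaration is held.

No — exception (c) applies; Elif is not required to hold a vendor licence.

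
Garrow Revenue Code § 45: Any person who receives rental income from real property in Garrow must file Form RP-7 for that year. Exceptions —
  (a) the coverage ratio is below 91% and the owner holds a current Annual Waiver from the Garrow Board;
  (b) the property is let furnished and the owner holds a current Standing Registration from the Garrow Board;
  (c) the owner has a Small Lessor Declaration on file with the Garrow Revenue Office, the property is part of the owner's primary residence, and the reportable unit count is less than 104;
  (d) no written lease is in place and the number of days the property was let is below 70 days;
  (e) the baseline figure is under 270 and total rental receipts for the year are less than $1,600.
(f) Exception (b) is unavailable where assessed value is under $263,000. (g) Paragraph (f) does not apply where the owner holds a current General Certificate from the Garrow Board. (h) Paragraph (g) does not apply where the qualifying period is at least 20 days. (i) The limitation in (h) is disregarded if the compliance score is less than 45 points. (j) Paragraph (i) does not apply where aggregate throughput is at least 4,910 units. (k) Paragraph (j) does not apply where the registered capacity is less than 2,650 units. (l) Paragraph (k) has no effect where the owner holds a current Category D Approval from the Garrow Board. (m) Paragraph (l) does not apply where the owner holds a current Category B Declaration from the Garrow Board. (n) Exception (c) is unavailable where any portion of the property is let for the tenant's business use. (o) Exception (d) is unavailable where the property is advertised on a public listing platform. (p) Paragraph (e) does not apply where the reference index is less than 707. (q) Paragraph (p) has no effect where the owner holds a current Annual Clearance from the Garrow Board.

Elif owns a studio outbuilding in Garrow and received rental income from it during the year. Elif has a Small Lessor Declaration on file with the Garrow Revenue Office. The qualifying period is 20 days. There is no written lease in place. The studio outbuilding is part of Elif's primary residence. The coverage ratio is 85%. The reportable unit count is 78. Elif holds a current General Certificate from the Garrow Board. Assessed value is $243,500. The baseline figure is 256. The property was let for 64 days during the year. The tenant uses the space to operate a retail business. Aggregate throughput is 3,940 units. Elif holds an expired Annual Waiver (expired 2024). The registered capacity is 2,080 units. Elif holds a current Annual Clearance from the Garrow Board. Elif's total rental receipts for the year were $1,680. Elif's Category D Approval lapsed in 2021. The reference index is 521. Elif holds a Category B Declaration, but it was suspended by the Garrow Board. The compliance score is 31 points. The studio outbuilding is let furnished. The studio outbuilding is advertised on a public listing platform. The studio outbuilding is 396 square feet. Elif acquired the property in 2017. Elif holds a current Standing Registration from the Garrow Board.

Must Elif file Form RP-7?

Exception (a) fails — there is no Annual Waiver in force.
Exception (b)'s conditions are all satisfied: the property is let furnished; a current Standing Registration is held. Under paragraphs (f)–(m): (f) is triggered (assessed value is $243,500, under the $263,000 limit), but is set aside by (g): (g) operates — a current General Certificate is held. (h) operates (the qualifying period is 20 days, meeting the 20 days threshold), but is displaced by (i): (i) is triggered — the compliance score is 31 points, less than the 45 points limit. (j), which would lift (i), is not triggered — aggregate throughput is 3,940 units, short of 4,910 units. Exception (b) stands.
Exception (c) is satisfied on its face — a Small Lessor Declaration is on file; the studio outbuilding is part of the primary residence; the reportable unit count is 78, less than the 104 limit. But: (n) operates against (c): the space is let for business use. (c) is therefore removed.
Exception (d) is satisfied on its face — there is no written lease; the number of days the property was let is 64 days, below the 70 days limit. But: (o) is triggered — the property is publicly advertised. (d) is therefore removed.
Exception (e) does not apply: total rental receipts for the year are $1,680, not less than $1,600.

No — exception (b) applies; Elif is not required to file Form RP-7.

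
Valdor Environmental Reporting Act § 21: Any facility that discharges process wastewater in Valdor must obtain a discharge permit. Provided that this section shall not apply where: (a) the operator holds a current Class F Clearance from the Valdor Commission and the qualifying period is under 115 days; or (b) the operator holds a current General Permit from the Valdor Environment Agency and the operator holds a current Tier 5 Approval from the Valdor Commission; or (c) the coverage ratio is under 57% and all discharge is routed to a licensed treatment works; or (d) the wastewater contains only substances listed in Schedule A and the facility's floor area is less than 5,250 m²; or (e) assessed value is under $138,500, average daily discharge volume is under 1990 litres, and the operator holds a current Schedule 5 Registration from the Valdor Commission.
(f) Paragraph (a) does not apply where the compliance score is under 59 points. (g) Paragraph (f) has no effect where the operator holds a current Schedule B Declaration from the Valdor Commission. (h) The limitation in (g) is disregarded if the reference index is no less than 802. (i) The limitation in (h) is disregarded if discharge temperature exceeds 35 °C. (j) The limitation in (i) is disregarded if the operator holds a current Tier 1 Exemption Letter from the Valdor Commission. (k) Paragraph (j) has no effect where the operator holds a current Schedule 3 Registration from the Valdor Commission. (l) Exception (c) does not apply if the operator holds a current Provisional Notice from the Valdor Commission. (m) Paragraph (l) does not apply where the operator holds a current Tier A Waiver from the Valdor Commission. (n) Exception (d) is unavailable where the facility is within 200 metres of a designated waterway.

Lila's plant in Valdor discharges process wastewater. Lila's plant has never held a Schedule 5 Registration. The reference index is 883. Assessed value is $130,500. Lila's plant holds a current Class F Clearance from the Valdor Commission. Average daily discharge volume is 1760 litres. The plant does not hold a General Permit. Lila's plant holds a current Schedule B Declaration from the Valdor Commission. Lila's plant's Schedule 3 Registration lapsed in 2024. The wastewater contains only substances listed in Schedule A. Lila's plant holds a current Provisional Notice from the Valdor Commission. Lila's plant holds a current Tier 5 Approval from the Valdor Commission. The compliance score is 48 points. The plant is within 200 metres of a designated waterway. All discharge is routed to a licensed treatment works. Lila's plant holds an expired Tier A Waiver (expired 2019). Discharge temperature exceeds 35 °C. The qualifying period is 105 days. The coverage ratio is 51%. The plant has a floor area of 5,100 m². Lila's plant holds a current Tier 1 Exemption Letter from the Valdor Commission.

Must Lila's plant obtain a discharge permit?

All of (a)'s requirements are met (a current Class F Clearance is held; the qualifying period is 105 days, under the 115 days limit). But: (f) applies — the compliance score is 48 points, under the 59 points limit. (g) is engaged (a current Schedule B Declaration is held), but is displaced by (h): (h) operates against (g): the reference index is 883, meeting the 802 threshold. (i) is triggered (discharge temperature exceeds 35 °C), but is displaced by (j): (j) operates against (i): a current Tier 1 Exemption Letter is held. (k), which would lift (j), is not engaged — there is no Schedule 3 Registration in force. So (a) is unavailable.
Exception (b) does not apply: no General Permit is held.
Exception (c): the coverage ratio is 51%, under the 57% limit; discharge is routed to a licensed treatment works — every condition holds. However, paragraphs (l)–(m) must be considered: (l) applies — a current Provisional Notice is held. (m), which would lift (l), does not operate here — the Tier A Waiver is not current. Exception (c) does not apply.
Exception (d)'s conditions are all satisfied: the wastewater is Schedule-A-only; the facility's floor area is 5,100 m², less than the 5,250 m² limit. But: (n) operates against (d): the plant is within 200 m of a designated waterway. (d) is therefore removed.
Exception (e) requires that the operator holds a current Schedule 5 Registration from the Valdor Commission; but no current Schedule 5 Registration is held, so (e) is unavailable.
No exception displaces § 21.

Yes — Lila's plant must obtain a discharge permit.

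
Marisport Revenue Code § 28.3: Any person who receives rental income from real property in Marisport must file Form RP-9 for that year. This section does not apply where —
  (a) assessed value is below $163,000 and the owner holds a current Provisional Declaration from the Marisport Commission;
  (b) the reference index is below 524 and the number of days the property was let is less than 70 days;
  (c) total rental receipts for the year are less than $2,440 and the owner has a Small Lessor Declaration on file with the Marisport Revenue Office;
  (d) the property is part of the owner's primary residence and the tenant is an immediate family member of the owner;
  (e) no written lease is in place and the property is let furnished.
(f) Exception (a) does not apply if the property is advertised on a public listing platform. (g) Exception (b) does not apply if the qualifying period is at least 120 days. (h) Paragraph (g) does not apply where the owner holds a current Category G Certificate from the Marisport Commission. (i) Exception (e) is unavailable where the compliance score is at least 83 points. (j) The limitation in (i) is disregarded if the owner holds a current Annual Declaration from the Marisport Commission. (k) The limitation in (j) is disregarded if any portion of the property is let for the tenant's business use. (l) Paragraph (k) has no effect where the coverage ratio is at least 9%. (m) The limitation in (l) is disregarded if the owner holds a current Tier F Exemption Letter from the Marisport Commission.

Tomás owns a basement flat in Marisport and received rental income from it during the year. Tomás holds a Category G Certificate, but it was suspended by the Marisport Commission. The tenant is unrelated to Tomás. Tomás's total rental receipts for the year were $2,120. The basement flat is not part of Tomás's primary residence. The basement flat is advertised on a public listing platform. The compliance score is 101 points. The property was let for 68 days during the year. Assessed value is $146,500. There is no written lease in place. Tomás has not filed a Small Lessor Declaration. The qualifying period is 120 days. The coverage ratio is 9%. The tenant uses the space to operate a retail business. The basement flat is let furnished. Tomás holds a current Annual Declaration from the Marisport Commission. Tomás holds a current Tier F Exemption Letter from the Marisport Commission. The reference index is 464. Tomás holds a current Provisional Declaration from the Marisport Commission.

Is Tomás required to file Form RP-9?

Yes — Tomás must file Form RP-9.

Exception (a): assessed value is $146,500, below the $163,000 limit; a current Provisional Declaration is held — every condition holds. Turning to paragraph (f): (f) applies — the property is publicly advertised. Exception (a) does not apply.
Exception (b): the reference index is 464, below the 524 limit; the number of days the property was let is 68 days, less than the 70 days limit — every condition holds. But: (g) applies — the qualifying period is 120 days, meeting the 120 days threshold. (h), which would lift (g), does not operate here — the Category G Certificate is not current. So (b) is unavailable.
Exception (c) requires that the owner has a Small Lessor Declaration on file with the Marisport Revenue Office; but no Small Lessor Declaration is on file, so (c) is unavailable.
Exception (d) requires that the property is part of the owner's primary residence; but the basement flat is not part of the primary residence, so (d) is unavailable.
Exception (e): there is no written lease; the property is let furnished — every condition holds. However, paragraphs (i)–(m) must be considered: (i) is triggered — the compliance score is 101 points, meeting the 83 points threshold. (j) would limit (i) — a current Annual Declaration is held — but (k) sets (j) aside: (k) operates against (j): the space is let for business use. (l) operates (the coverage ratio is 9%, meeting the 9% threshold), but is set aside by (m): (m) is engaged — a current Tier F Exemption Letter is held. Exception (e) does not apply.
No exception is made out. Tomás falls within the general rule.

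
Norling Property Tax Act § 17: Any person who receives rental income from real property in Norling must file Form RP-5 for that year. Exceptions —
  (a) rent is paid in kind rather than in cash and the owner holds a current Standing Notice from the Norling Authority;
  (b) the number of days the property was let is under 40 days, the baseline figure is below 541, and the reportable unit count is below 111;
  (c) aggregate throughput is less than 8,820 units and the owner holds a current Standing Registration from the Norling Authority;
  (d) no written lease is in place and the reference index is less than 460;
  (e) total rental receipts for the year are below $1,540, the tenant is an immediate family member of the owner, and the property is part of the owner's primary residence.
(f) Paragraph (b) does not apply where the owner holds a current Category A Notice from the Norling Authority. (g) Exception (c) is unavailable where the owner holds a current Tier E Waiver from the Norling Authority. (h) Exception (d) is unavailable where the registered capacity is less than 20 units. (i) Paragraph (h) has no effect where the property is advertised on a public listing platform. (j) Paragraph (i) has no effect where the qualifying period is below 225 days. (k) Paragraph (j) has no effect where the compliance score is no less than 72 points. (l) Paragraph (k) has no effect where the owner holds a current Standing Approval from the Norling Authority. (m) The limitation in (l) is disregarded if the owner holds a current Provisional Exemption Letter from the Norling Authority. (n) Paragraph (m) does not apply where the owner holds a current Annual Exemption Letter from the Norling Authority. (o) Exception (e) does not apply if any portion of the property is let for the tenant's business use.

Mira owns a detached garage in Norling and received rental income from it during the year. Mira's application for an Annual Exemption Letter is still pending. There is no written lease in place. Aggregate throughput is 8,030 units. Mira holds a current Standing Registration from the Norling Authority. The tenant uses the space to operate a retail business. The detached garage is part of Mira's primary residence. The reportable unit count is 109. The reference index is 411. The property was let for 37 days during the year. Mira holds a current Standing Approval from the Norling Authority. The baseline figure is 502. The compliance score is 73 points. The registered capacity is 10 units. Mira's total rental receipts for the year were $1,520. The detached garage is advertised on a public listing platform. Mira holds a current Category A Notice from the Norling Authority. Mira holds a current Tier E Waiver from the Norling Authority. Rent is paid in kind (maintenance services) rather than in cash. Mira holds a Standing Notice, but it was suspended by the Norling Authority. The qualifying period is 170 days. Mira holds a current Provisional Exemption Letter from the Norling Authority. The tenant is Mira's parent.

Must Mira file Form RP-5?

No — exception (d) applies; Mira is not required to file Form RP-5.

Exception (a) does not apply: there is no Standing Notice in force.
Exception (b): the number of days the property was let is 37 days, under the 40 days limit; the baseline figure is 502, below the 541 limit; the reportable unit count is 109, below the 111 limit — every condition holds. However, paragraph (f) must be considered: (f) is engaged — a current Category A Notice is held. (b) is therefore removed.
Exception (c) is satisfied on its face — aggregate throughput is 8,030 units, less than the 8,820 units limit; a current Standing Registration is held. But applying paragraph (g): (g) is triggered — a current Tier E Waiver is held. So (c) is unavailable.
All of (d)'s requirements are met (there is no written lease; the reference index is 411, less than the 460 limit). As to paragraphs (h)–(n): (h) is engaged (the registered capacity is 10 units, less than the 20 units limit), but is displaced by (i): (i) operates against (h): the property is publicly advertised. (j) is engaged (the qualifying period is 170 days, below the 225 days limit), but is displaced by (k): (k) operates — the compliance score is 73 points, meeting the 72 points threshold. (l) operates (a current Standing Approval is held), but is displaced by (m): (m) operates against (l): a current Provisional Exemption Letter is held. (n) is not engaged (the Annual Exemption Letter is not current), so (m) stands. So (d) applies.
Exception (e) is satisfied on its face — total rental receipts for the year are $1,520, below the $1,540 limit; the tenant is an immediate family member; the detached garage is part of the primary residence. However, paragraph (o) must be considered: (o) operates against (e): the space is let for business use. So (e) is unavailable.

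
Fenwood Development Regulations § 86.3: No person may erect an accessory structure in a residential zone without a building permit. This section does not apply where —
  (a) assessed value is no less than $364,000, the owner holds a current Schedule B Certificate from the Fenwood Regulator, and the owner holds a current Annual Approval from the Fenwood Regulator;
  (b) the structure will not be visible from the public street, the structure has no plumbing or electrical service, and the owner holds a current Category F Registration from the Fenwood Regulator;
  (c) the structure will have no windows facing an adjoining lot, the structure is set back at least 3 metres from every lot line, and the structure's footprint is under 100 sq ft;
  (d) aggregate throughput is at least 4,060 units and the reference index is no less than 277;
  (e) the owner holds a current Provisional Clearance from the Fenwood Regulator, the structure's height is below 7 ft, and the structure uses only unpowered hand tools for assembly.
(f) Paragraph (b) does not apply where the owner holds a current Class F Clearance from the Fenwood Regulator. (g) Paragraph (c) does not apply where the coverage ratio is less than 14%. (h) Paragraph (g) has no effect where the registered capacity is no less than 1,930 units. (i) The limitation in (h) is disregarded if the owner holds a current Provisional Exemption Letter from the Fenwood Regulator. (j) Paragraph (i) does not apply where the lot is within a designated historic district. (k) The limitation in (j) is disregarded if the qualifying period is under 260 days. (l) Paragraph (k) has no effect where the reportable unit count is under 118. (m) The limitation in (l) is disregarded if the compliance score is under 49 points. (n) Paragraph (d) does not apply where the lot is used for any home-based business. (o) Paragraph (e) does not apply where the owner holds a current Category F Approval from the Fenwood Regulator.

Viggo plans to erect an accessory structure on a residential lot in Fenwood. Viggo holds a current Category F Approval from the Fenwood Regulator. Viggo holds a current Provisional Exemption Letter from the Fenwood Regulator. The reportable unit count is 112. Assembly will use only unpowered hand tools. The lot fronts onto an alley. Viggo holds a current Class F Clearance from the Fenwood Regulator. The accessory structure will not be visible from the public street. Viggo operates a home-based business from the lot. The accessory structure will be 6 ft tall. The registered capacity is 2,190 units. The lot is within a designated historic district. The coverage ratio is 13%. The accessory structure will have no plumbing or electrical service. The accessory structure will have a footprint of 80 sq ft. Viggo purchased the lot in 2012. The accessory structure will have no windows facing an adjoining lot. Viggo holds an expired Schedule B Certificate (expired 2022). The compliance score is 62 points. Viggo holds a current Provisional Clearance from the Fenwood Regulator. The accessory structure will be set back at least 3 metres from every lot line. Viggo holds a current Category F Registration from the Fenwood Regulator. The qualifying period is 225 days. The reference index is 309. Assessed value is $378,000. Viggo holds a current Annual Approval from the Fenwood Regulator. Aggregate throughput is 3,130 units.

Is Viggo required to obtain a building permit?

Exception (a) fails — no current Schedule B Certificate is held.
Exception (b)'s conditions are all satisfied: the structure will not be visible from the street; there is no plumbing or electrical service; a current Category F Registration is held. Turning to paragraph (f): (f) operates against (b): a current Class F Clearance is held. So (b) is unavailable.
Exception (c): no windows face an adjoining lot; the setback is at least 3 m on every side; the structure's footprint is 80 sq ft, under the 100 sq ft limit — every condition holds. Applying paragraphs (g)–(m): (g) operates (the coverage ratio is 13%, less than the 14% limit), but is displaced by (h): (h) is engaged — the registered capacity is 2,190 units, meeting the 1,930 units threshold. (i) is engaged (a current Provisional Exemption Letter is held), but is itself disapplied by (j): (j) operates against (i): the lot is in a historic district. (k) is triggered (the qualifying period is 225 days, under the 260 days limit), but is set aside by (l): (l) operates against (k): the reportable unit count is 112, under the 118 limit. (m), which would lift (l), does not operate here — the compliance score is 62 points, not under 49 points. So (c) applies.
Exception (d) fails — aggregate throughput is 3,130 units, short of 4,060 units.
Exception (e): a current Provisional Clearance is held; the structure's height is 6 ft, below the 7 ft limit; assembly uses only hand tools — every condition holds. But applying paragraph (o): (o) operates against (e): a current Category F Approval is held. (e) is therefore removed.

No — exception (c) applies; Viggo does not need a building permit.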